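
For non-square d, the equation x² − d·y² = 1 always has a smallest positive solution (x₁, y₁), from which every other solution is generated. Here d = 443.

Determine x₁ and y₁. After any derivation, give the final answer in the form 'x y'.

442 21

√443 = [21; 21,42, …], period ℓ=2 (even) → k=1
a_0=21:  p_0=21·1+0=21,  q_0=21·0+1=1
a_1=21:  p_1=21·21+1=442,  q_1=21·1+0=21
→ (442, 21).  Check: 442²=195364, 443·21²=195363, difference 1.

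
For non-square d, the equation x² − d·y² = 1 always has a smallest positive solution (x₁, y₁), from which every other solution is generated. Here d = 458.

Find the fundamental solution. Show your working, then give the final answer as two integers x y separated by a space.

22899 1070

[21; 2,2,42] for √458; ℓ=3 ⇒ convergent index 5
i=0: a=21 ⇒ p=21, q=1
i=1: a=2 ⇒ p=43, q=2
…
i=4: a=2 ⇒ p=9181, q=429
i=5: a=2 ⇒ p=22899, q=1070
→ (22899, 1070).  Check: 22899²=524364201, 458·1070²=524364200, difference 1.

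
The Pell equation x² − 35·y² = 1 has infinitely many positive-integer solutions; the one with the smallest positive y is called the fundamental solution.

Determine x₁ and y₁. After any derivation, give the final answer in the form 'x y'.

d=35: √d = [5; 1,10] (ℓ=2, even), read p_1/q_1
k=0  a_k=5  p_k/q_k = 5/1
k=1  a_k=1  p_k/q_k = 6/1
fundamental: x₁=6, y₁=1  (since 36 − 35·1 = 1)

6 1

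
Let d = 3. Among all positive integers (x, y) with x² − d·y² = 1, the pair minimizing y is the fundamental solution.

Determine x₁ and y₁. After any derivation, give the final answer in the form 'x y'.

2 1

√3 = [1; 1,2, …], period ℓ=2 (even) → k=1
k=0  a_k=1  p_k/q_k = 1/1
k=1  a_k=1  p_k/q_k = 2/1
fundamental: x₁=2, y₁=1  (since 4 − 3·1 = 1)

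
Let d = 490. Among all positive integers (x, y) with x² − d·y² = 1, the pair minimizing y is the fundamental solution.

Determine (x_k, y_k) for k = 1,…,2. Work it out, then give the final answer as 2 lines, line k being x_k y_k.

d=490: √d = [22; 7,2,1,4,4,4,1,2,7,44] (ℓ=10, even), read p_9/q_9
step 0: (22, 1)  from 22·(1,0) + (0,1)
…
step 2: (332, 15)  from 2·(155,7) + (22,1)
…
step 4: (2280, 103)  from 4·(487,22) + (332,15)
…
step 8: (141338, 6385)  from 2·(50315,2273) + (40708,1839)
step 9: (1039681, 46968)  from 7·(141338,6385) + (50315,2273)
fundamental: x₁=1039681, y₁=46968  (since 1080936581761 − 490·2205993024 = 1)
(1039681+46968√490)^2 = 2161873163521 + 97663474416√490

1039681 46968
2161873163521 97663474416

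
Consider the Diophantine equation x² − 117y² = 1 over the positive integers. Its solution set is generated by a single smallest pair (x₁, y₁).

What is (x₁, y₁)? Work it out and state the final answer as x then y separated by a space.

√117 = [10; 1,4,2,4,1,20, …], period ℓ=6 (even) → k=5
step 0: (10, 1)  from 10·(1,0) + (0,1)
…
step 4: (530, 49)  from 4·(119,11) + (54,5)
step 5: (649, 60)  from 1·(530,49) + (119,11)
(x₁, y₁) = (649, 60);  649² − 117·60² = 1 ✓

649 60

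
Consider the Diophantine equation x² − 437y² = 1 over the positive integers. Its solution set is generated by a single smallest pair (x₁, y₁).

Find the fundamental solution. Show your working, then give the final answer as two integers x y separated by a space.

√437 → a₀=20, period (1,9,2,9,1,40); ℓ=6 even so k=5
a_0=20:  p_0=20·1+0=20,  q_0=20·0+1=1
…
a_2=9:  p_2=9·21+20=209,  q_2=9·1+1=10
a_3=2:  p_3=2·209+21=439,  q_3=2·10+1=21
a_4=9:  p_4=9·439+209=4160,  q_4=9·21+10=199
a_5=1:  p_5=1·4160+439=4599,  q_5=1·199+21=220
→ (4599, 220).  Check: 4599²=21150801, 437·220²=21150800, difference 1.

4599 220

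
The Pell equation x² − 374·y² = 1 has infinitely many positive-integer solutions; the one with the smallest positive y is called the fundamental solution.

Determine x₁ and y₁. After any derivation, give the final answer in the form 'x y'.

3365 174

[19; 2,1,18,1,2,38] for √374; ℓ=6 ⇒ convergent index 5
i=0: a=19 ⇒ p=19, q=1
i=1: a=2 ⇒ p=39, q=2
i=2: a=1 ⇒ p=58, q=3
…
i=4: a=1 ⇒ p=1141, q=59
i=5: a=2 ⇒ p=3365, q=174
(x₁, y₁) = (3365, 174);  3365² − 374·174² = 1 ✓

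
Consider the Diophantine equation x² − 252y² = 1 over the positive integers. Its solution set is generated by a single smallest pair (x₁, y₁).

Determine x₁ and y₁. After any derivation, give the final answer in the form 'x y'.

127 8

√252 → a₀=15, period (1,6,1,30); ℓ=4 even so k=3
step 0: (15, 1)  from 15·(1,0) + (0,1)
step 1: (16, 1)  from 1·(15,1) + (1,0)
step 2: (111, 7)  from 6·(16,1) + (15,1)
step 3: (127, 8)  from 1·(111,7) + (16,1)
→ (127, 8).  Check: 127²=16129, 252·8²=16128, difference 1.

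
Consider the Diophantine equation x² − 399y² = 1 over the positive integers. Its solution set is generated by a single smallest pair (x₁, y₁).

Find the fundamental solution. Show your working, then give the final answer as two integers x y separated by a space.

20 1

d=399: √d = [19; 1,38] (ℓ=2, even), read p_1/q_1
i=0: a=19 ⇒ p=19, q=1
i=1: a=1 ⇒ p=20, q=1
fundamental: x₁=20, y₁=1  (since 400 − 399·1 = 1)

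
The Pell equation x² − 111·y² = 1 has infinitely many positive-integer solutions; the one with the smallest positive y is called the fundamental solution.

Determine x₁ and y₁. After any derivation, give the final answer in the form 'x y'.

d=111: √d = [10; 1,1,6,1,1,20] (ℓ=6, even), read p_5/q_5
i=0: a=10 ⇒ p=10, q=1
…
i=3: a=6 ⇒ p=137, q=13
i=4: a=1 ⇒ p=158, q=15
i=5: a=1 ⇒ p=295, q=28
fundamental: x₁=295, y₁=28  (since 87025 − 111·784 = 1)

295 28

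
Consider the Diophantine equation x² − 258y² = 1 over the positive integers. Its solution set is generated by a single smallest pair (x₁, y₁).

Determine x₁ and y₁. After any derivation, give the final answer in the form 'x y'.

257 16

√258 → a₀=16, period (16,32); ℓ=2 even so k=1
step 0: (16, 1)  from 16·(1,0) + (0,1)
step 1: (257, 16)  from 16·(16,1) + (1,0)
→ (257, 16).  Check: 257²=66049, 258·16²=66048, difference 1.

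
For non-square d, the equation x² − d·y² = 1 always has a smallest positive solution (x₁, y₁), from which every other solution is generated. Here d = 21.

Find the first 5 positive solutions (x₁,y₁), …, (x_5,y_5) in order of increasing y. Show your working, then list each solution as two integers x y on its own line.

55 12
6049 1320
665335 145188
73180801 15969360
8049222775 1756484412

[4; 1,1,2,1,1,8] for √21; ℓ=6 ⇒ convergent index 5
a_0=4:  p_0=4·1+0=4,  q_0=4·0+1=1
…
a_2=1:  p_2=1·5+4=9,  q_2=1·1+1=2
…
a_4=1:  p_4=1·23+9=32,  q_4=1·5+2=7
a_5=1:  p_5=1·32+23=55,  q_5=1·7+5=12
→ (55, 12).  Check: 55²=3025, 21·12²=3024, difference 1.
n=2: (55,12)∘(55,12) = (55·55+21·12·12, 55·12+12·55) = (6049,1320)
n=3: (6049,1320)∘(55,12) = (55·6049+21·12·1320, 55·1320+12·6049) = (665335,145188)
n=4: (665335,145188)∘(55,12) = (55·665335+21·12·145188, 55·145188+12·665335) = (73180801,15969360)
n=5: (73180801,15969360)∘(55,12) = (55·73180801+21·12·15969360, 55·15969360+12·73180801) = (8049222775,1756484412)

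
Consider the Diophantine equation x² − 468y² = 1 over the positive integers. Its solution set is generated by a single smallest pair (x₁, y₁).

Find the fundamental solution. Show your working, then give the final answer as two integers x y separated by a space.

649 30

d=468: √d = [21; 1,1,1,2,1,1,1,42] (ℓ=8, even), read p_7/q_7
k=0  a_k=21  p_k/q_k = 21/1
…
k=5  a_k=1  p_k/q_k = 238/11
k=6  a_k=1  p_k/q_k = 411/19
k=7  a_k=1  p_k/q_k = 649/30
fundamental: x₁=649, y₁=30  (since 421201 − 468·900 = 1)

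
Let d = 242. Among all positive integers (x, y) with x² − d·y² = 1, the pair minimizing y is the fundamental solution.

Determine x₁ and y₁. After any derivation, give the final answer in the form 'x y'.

19601 1260

√242 = [15; 1,1,3,1,14,1,3,1,1,30, …], period ℓ=10 (even) → k=9
k=0  a_k=15  p_k/q_k = 15/1
…
k=3  a_k=3  p_k/q_k = 109/7
…
k=5  a_k=14  p_k/q_k = 2069/133
k=6  a_k=1  p_k/q_k = 2209/142
…
k=8  a_k=1  p_k/q_k = 10905/701
k=9  a_k=1  p_k/q_k = 19601/1260
→ (19601, 1260).  Check: 19601²=384199201, 242·1260²=384199200, difference 1.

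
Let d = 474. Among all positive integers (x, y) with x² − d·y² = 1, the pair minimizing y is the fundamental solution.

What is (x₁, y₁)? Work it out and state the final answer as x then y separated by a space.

193549 8890

√474 → a₀=21, period (1,3,2,1,1,…,3,1,42); ℓ=14 even so k=13
step 0: (21, 1)  from 21·(1,0) + (0,1)
…
step 2: (87, 4)  from 3·(22,1) + (21,1)
…
step 4: (283, 13)  from 1·(196,9) + (87,4)
step 5: (479, 22)  from 1·(283,13) + (196,9)
step 6: (762, 35)  from 1·(479,22) + (283,13)
…
step 12: (149331, 6859)  from 3·(44218,2031) + (16677,766)
step 13: (193549, 8890)  from 1·(149331,6859) + (44218,2031)
→ (193549, 8890).  Check: 193549²=37461215401, 474·8890²=37461215400, difference 1.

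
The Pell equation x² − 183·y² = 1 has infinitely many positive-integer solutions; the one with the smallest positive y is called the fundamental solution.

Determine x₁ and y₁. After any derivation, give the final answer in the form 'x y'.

[13; 1,1,8,1,1,26] for √183; ℓ=6 ⇒ convergent index 5
a_0=13:  p_0=13·1+0=13,  q_0=13·0+1=1
…
a_2=1:  p_2=1·14+13=27,  q_2=1·1+1=2
…
a_4=1:  p_4=1·230+27=257,  q_4=1·17+2=19
a_5=1:  p_5=1·257+230=487,  q_5=1·19+17=36
→ (487, 36).  Check: 487²=237169, 183·36²=237168, difference 1.

487 36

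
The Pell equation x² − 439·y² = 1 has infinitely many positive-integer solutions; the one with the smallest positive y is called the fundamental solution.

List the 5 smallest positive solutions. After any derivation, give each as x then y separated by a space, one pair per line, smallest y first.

440 21
387199 18480
340734680 16262379
299846131201 14310875040
263864254722200 12593553772821

[20; 1,19,1,40] for √439; ℓ=4 ⇒ convergent index 3
a_0=20:  p_0=20·1+0=20,  q_0=20·0+1=1
…
a_2=19:  p_2=19·21+20=419,  q_2=19·1+1=20
a_3=1:  p_3=1·419+21=440,  q_3=1·20+1=21
(x₁, y₁) = (440, 21);  440² − 439·21² = 1 ✓
k=2:  x_2 = 440·440+439·21·21 = 387199,  y_2 = 440·21+21·440 = 18480
k=3:  x_3 = 440·387199+439·21·18480 = 340734680,  y_3 = 440·18480+21·387199 = 16262379
k=4:  x_4 = 440·340734680+439·21·16262379 = 299846131201,  y_4 = 440·16262379+21·340734680 = 14310875040
k=5:  x_5 = 440·299846131201+439·21·14310875040 = 263864254722200,  y_5 = 440·14310875040+21·299846131201 = 12593553772821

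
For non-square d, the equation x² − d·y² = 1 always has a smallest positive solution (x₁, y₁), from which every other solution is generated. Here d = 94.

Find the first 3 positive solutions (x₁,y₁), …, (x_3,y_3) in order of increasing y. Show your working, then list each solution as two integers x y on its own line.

2143295 221064
9187426914049 947610731760
39382732335491159615 4062018686654877336

[9; 1,2,3,1,1,…,2,1,18] for √94; ℓ=16 ⇒ convergent index 15
step 0: (9, 1)  from 9·(1,0) + (0,1)
step 1: (10, 1)  from 1·(9,1) + (1,0)
…
step 3: (97, 10)  from 3·(29,3) + (10,1)
step 4: (126, 13)  from 1·(97,10) + (29,3)
step 5: (223, 23)  from 1·(126,13) + (97,10)
…
step 7: (1464, 151)  from 1·(1241,128) + (223,23)
step 8: (12953, 1336)  from 8·(1464,151) + (1241,128)
step 9: (14417, 1487)  from 1·(12953,1336) + (1464,151)
step 10: (85038, 8771)  from 5·(14417,1487) + (12953,1336)
step 11: (99455, 10258)  from 1·(85038,8771) + (14417,1487)
…
step 14: (1490361, 153719)  from 2·(652934,67345) + (184493,19029)
step 15: (2143295, 221064)  from 1·(1490361,153719) + (652934,67345)
→ (2143295, 221064).  Check: 2143295²=4593713457025, 94·221064²=4593713457024, difference 1.
(2143295+221064√94)^2 = 9187426914049 + 947610731760√94
(2143295+221064√94)^3 = 39382732335491159615 + 4062018686654877336√94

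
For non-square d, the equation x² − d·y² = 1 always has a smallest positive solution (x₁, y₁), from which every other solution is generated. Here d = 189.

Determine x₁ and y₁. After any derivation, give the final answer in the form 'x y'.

[13; 1,2,1,26] for √189; ℓ=4 ⇒ convergent index 3
i=0: a=13 ⇒ p=13, q=1
i=1: a=1 ⇒ p=14, q=1
i=2: a=2 ⇒ p=41, q=3
i=3: a=1 ⇒ p=55, q=4
→ (55, 4).  Check: 55²=3025, 189·4²=3024, difference 1.

55 4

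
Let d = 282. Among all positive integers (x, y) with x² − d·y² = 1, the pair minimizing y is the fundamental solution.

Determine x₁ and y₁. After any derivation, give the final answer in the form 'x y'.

[16; 1,3,1,4,1,3,1,32] for √282; ℓ=8 ⇒ convergent index 7
k=0  a_k=16  p_k/q_k = 16/1
…
k=3  a_k=1  p_k/q_k = 84/5
…
k=6  a_k=3  p_k/q_k = 1864/111
k=7  a_k=1  p_k/q_k = 2351/140
→ (2351, 140).  Check: 2351²=5527201, 282·140²=5527200, difference 1.

2351 140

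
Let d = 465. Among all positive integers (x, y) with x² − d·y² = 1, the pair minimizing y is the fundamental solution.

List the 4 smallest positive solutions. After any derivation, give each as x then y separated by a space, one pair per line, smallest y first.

√465 → a₀=21, period (1,1,3,2,2,2,3,1,1,42); ℓ=10 even so k=9
k=0  a_k=21  p_k/q_k = 21/1
k=1  a_k=1  p_k/q_k = 22/1
…
k=3  a_k=3  p_k/q_k = 151/7
k=4  a_k=2  p_k/q_k = 345/16
…
k=6  a_k=2  p_k/q_k = 2027/94
k=7  a_k=3  p_k/q_k = 6922/321
k=8  a_k=1  p_k/q_k = 8949/415
k=9  a_k=1  p_k/q_k = 15871/736
→ (15871, 736).  Check: 15871²=251888641, 465·736²=251888640, difference 1.
(15871+736√465)^2 = 503777281 + 23362112√465
(15871+736√465)^3 = 15990898437631 + 741560158368√465
(15871+736√465)^4 = 507583097703505921 + 23538602523554944√465

15871 736
503777281 23362112
15990898437631 741560158368
507583097703505921 23538602523554944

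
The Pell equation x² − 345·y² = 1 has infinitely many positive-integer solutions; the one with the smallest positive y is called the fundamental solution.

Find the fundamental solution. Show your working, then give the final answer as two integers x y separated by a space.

[18; 1,1,2,1,6,1,2,1,1,36] for √345; ℓ=10 ⇒ convergent index 9
i=0: a=18 ⇒ p=18, q=1
…
i=7: a=2 ⇒ p=2879, q=155
i=8: a=1 ⇒ p=3882, q=209
i=9: a=1 ⇒ p=6761, q=364
(x₁, y₁) = (6761, 364);  6761² − 345·364² = 1 ✓

6761 364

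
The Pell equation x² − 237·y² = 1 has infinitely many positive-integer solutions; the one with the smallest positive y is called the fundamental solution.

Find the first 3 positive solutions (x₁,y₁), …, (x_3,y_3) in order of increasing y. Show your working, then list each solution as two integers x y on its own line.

√237 → a₀=15, period (2,1,1,7,10,7,1,1,2,30); ℓ=10 even so k=9
a_0=15:  p_0=15·1+0=15,  q_0=15·0+1=1
…
a_2=1:  p_2=1·31+15=46,  q_2=1·2+1=3
…
a_7=1:  p_7=1·42074+5927=48001,  q_7=1·2733+385=3118
a_8=1:  p_8=1·48001+42074=90075,  q_8=1·3118+2733=5851
a_9=2:  p_9=2·90075+48001=228151,  q_9=2·5851+3118=14820
fundamental: x₁=228151, y₁=14820  (since 52052878801 − 237·219632400 = 1)
n=2: (228151,14820)∘(228151,14820) = (228151·228151+237·14820·14820, 228151·14820+14820·228151) = (104105757601,6762395640)
n=3: (104105757601,6762395640)∘(228151,14820) = (228151·104105757601+237·14820·6762395640, 228151·6762395640+14820·104105757601) = (47503665404623351,3085694655308460)

228151 14820
104105757601 6762395640
47503665404623351 3085694655308460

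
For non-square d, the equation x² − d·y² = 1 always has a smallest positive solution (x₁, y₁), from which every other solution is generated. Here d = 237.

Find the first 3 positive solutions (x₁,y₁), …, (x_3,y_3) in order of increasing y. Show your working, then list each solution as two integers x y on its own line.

d=237: √d = [15; 2,1,1,7,10,7,1,1,2,30] (ℓ=10, even), read p_9/q_9
step 0: (15, 1)  from 15·(1,0) + (0,1)
step 1: (31, 2)  from 2·(15,1) + (1,0)
step 2: (46, 3)  from 1·(31,2) + (15,1)
…
step 4: (585, 38)  from 7·(77,5) + (46,3)
…
step 6: (42074, 2733)  from 7·(5927,385) + (585,38)
…
step 8: (90075, 5851)  from 1·(48001,3118) + (42074,2733)
step 9: (228151, 14820)  from 2·(90075,5851) + (48001,3118)
→ (228151, 14820).  Check: 228151²=52052878801, 237·14820²=52052878800, difference 1.
n=2: (228151,14820)∘(228151,14820) = (228151·228151+237·14820·14820, 228151·14820+14820·228151) = (104105757601,6762395640)
n=3: (104105757601,6762395640)∘(228151,14820) = (228151·104105757601+237·14820·6762395640, 228151·6762395640+14820·104105757601) = (47503665404623351,3085694655308460)

228151 14820
104105757601 6762395640
47503665404623351 3085694655308460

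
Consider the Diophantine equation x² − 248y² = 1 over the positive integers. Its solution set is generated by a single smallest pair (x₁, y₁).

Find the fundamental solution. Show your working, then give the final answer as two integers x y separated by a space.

63 4

[15; 1,2,1,30] for √248; ℓ=4 ⇒ convergent index 3
k=0  a_k=15  p_k/q_k = 15/1
k=1  a_k=1  p_k/q_k = 16/1
k=2  a_k=2  p_k/q_k = 47/3
k=3  a_k=1  p_k/q_k = 63/4
(x₁, y₁) = (63, 4);  63² − 248·4² = 1 ✓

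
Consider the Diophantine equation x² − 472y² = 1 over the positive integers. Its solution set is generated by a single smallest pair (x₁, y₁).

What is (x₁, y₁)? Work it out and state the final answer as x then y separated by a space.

306917 14127

√472 = [21; 1,2,1,1,1,…,2,1,42, …], period ℓ=14 (even) → k=13
a_0=21:  p_0=21·1+0=21,  q_0=21·0+1=1
…
a_6=4:  p_6=4·239+152=1108,  q_6=4·11+7=51
a_7=5:  p_7=5·1108+239=5779,  q_7=5·51+11=266
…
a_10=1:  p_10=1·30003+24224=54227,  q_10=1·1381+1115=2496
a_11=1:  p_11=1·54227+30003=84230,  q_11=1·2496+1381=3877
a_12=2:  p_12=2·84230+54227=222687,  q_12=2·3877+2496=10250
a_13=1:  p_13=1·222687+84230=306917,  q_13=1·10250+3877=14127
fundamental: x₁=306917, y₁=14127  (since 94198044889 − 472·199572129 = 1)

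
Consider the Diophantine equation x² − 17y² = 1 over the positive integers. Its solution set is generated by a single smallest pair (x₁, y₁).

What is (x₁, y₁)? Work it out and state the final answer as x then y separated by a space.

33 8

[4; 8] for √17; ℓ=1 ⇒ convergent index 1
step 0: (4, 1)  from 4·(1,0) + (0,1)
step 1: (33, 8)  from 8·(4,1) + (1,0)
fundamental: x₁=33, y₁=8  (since 1089 − 17·64 = 1)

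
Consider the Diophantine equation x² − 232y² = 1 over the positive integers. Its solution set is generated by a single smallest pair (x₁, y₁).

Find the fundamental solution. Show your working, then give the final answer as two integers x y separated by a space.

19603 1287

[15; 4,3,7,3,4,30] for √232; ℓ=6 ⇒ convergent index 5
k=0  a_k=15  p_k/q_k = 15/1
k=1  a_k=4  p_k/q_k = 61/4
…
k=3  a_k=7  p_k/q_k = 1447/95
k=4  a_k=3  p_k/q_k = 4539/298
k=5  a_k=4  p_k/q_k = 19603/1287
(x₁, y₁) = (19603, 1287);  19603² − 232·1287² = 1 ✓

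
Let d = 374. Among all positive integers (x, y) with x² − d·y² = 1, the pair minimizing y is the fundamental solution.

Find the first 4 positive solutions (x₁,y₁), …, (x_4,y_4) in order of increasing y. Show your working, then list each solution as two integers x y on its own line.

d=374: √d = [19; 2,1,18,1,2,38] (ℓ=6, even), read p_5/q_5
i=0: a=19 ⇒ p=19, q=1
i=1: a=2 ⇒ p=39, q=2
…
i=3: a=18 ⇒ p=1083, q=56
i=4: a=1 ⇒ p=1141, q=59
i=5: a=2 ⇒ p=3365, q=174
(x₁, y₁) = (3365, 174);  3365² − 374·174² = 1 ✓
n=2: (3365,174)∘(3365,174) = (3365·3365+374·174·174, 3365·174+174·3365) = (22646449,1171020)
n=3: (22646449,1171020)∘(3365,174) = (3365·22646449+374·174·1171020, 3365·1171020+174·22646449) = (152410598405,7880964426)
n=4: (152410598405,7880964426)∘(3365,174) = (3365·152410598405+374·174·7880964426, 3365·7880964426+174·152410598405) = (1025723304619201,53038889415960)

3365 174
22646449 1171020
152410598405 7880964426
1025723304619201 53038889415960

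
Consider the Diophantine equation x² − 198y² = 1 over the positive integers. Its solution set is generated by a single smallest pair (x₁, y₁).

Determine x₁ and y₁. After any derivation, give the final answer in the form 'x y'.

197 14

[14; 14,28] for √198; ℓ=2 ⇒ convergent index 1
i=0: a=14 ⇒ p=14, q=1
i=1: a=14 ⇒ p=197, q=14
fundamental: x₁=197, y₁=14  (since 38809 − 198·196 = 1)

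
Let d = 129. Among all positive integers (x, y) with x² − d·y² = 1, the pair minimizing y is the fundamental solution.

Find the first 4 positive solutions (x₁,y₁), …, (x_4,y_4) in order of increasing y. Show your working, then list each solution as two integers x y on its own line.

√129 = [11; 2,1,3,1,6,1,3,1,2,22, …], period ℓ=10 (even) → k=9
i=0: a=11 ⇒ p=11, q=1
i=1: a=2 ⇒ p=23, q=2
i=2: a=1 ⇒ p=34, q=3
i=3: a=3 ⇒ p=125, q=11
i=4: a=1 ⇒ p=159, q=14
…
i=6: a=1 ⇒ p=1238, q=109
…
i=8: a=1 ⇒ p=6031, q=531
i=9: a=2 ⇒ p=16855, q=1484
(x₁, y₁) = (16855, 1484);  16855² − 129·1484² = 1 ✓
(16855+1484√129)^2 = 568182049 + 50025640√129
(16855+1484√129)^3 = 19153416854935 + 1686364322916√129
(16855+1484√129)^4 = 645661681611676801 + 56847341275472720√129

16855 1484
568182049 50025640
19153416854935 1686364322916
645661681611676801 56847341275472720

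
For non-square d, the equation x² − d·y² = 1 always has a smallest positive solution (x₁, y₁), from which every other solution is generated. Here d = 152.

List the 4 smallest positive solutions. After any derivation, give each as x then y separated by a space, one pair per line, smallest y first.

d=152: √d = [12; 3,24] (ℓ=2, even), read p_1/q_1
k=0  a_k=12  p_k/q_k = 12/1
k=1  a_k=3  p_k/q_k = 37/3
fundamental: x₁=37, y₁=3  (since 1369 − 152·9 = 1)
(x_2, y_2) = (37·37 + 152·3·3, 37·3 + 3·37) = (2737, 222)
(x_3, y_3) = (37·2737 + 152·3·222, 37·222 + 3·2737) = (202501, 16425)
(x_4, y_4) = (37·202501 + 152·3·16425, 37·16425 + 3·202501) = (14982337, 1215228)

37 3
2737 222
202501 16425
14982337 1215228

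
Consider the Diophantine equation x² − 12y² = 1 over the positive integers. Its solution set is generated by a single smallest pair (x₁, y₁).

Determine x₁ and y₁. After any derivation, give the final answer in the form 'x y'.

√12 → a₀=3, period (2,6); ℓ=2 even so k=1
i=0: a=3 ⇒ p=3, q=1
i=1: a=2 ⇒ p=7, q=2
(x₁, y₁) = (7, 2);  7² − 12·2² = 1 ✓

7 2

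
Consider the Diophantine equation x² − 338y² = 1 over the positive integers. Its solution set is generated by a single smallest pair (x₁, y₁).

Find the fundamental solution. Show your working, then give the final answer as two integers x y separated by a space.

114243 6214

√338 → a₀=18, period (2,1,1,2,36); ℓ=5 odd so k=9
step 0: (18, 1)  from 18·(1,0) + (0,1)
step 1: (37, 2)  from 2·(18,1) + (1,0)
…
step 5: (8696, 473)  from 36·(239,13) + (92,5)
step 6: (17631, 959)  from 2·(8696,473) + (239,13)
step 7: (26327, 1432)  from 1·(17631,959) + (8696,473)
step 8: (43958, 2391)  from 1·(26327,1432) + (17631,959)
step 9: (114243, 6214)  from 2·(43958,2391) + (26327,1432)
→ (114243, 6214).  Check: 114243²=13051463049, 338·6214²=13051463048, difference 1.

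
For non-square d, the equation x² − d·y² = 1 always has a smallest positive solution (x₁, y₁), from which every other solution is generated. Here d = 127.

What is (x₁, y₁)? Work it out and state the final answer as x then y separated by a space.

√127 → a₀=11, period (3,1,2,2,7,11,7,2,2,1,3,22); ℓ=12 even so k=11
step 0: (11, 1)  from 11·(1,0) + (0,1)
step 1: (34, 3)  from 3·(11,1) + (1,0)
…
step 3: (124, 11)  from 2·(45,4) + (34,3)
step 4: (293, 26)  from 2·(124,11) + (45,4)
step 5: (2175, 193)  from 7·(293,26) + (124,11)
step 6: (24218, 2149)  from 11·(2175,193) + (293,26)
step 7: (171701, 15236)  from 7·(24218,2149) + (2175,193)
step 8: (367620, 32621)  from 2·(171701,15236) + (24218,2149)
step 9: (906941, 80478)  from 2·(367620,32621) + (171701,15236)
step 10: (1274561, 113099)  from 1·(906941,80478) + (367620,32621)
step 11: (4730624, 419775)  from 3·(1274561,113099) + (906941,80478)
(x₁, y₁) = (4730624, 419775);  4730624² − 127·419775² = 1 ✓

4730624 419775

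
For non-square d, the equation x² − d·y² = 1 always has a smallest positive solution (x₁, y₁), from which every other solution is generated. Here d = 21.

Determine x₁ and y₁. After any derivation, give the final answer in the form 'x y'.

[4; 1,1,2,1,1,8] for √21; ℓ=6 ⇒ convergent index 5
k=0  a_k=4  p_k/q_k = 4/1
k=1  a_k=1  p_k/q_k = 5/1
k=2  a_k=1  p_k/q_k = 9/2
k=3  a_k=2  p_k/q_k = 23/5
k=4  a_k=1  p_k/q_k = 32/7
k=5  a_k=1  p_k/q_k = 55/12
fundamental: x₁=55, y₁=12  (since 3025 − 21·144 = 1)

55 12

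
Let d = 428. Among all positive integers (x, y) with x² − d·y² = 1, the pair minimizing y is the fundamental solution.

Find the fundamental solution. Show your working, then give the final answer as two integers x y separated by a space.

√428 = [20; 1,2,4,1,5,10,5,1,4,2,1,40, …], period ℓ=12 (even) → k=11
i=0: a=20 ⇒ p=20, q=1
i=1: a=1 ⇒ p=21, q=1
i=2: a=2 ⇒ p=62, q=3
…
i=6: a=10 ⇒ p=19571, q=946
i=7: a=5 ⇒ p=99779, q=4823
i=8: a=1 ⇒ p=119350, q=5769
i=9: a=4 ⇒ p=577179, q=27899
i=10: a=2 ⇒ p=1273708, q=61567
i=11: a=1 ⇒ p=1850887, q=89466
fundamental: x₁=1850887, y₁=89466  (since 3425782686769 − 428·8004165156 = 1)

1850887 89466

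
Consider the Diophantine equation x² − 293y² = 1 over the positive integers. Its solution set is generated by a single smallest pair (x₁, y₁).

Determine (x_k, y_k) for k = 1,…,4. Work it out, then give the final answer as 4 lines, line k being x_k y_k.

√293 = [17; 8,1,1,8,34, …], period ℓ=5 (odd) → k=9
k=0  a_k=17  p_k/q_k = 17/1
…
k=5  a_k=34  p_k/q_k = 84679/4947
…
k=8  a_k=1  p_k/q_k = 1444507/84389
k=9  a_k=8  p_k/q_k = 12320649/719780
→ (12320649, 719780).  Check: 12320649²=151798391781201, 293·719780²=151798391781200, difference 1.
(x_2, y_2) = (12320649·12320649 + 293·719780·719780, 12320649·719780 + 719780·12320649) = (303596783562401, 17736313474440)
(x_3, y_3) = (12320649·303596783562401 + 293·719780·17736313474440, 12320649·17736313474440 + 719780·303596783562401) = (7481018815602612315849, 437045785745090703340)
(x_4, y_4) = (12320649·7481018815602612315849 + 293·719780·437045785745090703340, 12320649·437045785745090703340 + 719780·7481018815602612315849) = (184342013978870716056521769601, 10769375446188914321717060880)

12320649 719780
303596783562401 17736313474440
7481018815602612315849 437045785745090703340
184342013978870716056521769601 10769375446188914321717060880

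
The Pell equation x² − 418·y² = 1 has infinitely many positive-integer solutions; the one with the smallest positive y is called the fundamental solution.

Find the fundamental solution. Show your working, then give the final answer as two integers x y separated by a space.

√418 → a₀=20, period (2,4,20,4,2,40); ℓ=6 even so k=5
i=0: a=20 ⇒ p=20, q=1
…
i=4: a=4 ⇒ p=15068, q=737
i=5: a=2 ⇒ p=33857, q=1656
→ (33857, 1656).  Check: 33857²=1146296449, 418·1656²=1146296448, difference 1.

33857 1656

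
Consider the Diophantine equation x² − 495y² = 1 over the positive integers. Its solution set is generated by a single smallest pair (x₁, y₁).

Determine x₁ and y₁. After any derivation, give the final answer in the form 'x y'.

d=495: √d = [22; 4,44] (ℓ=2, even), read p_1/q_1
step 0: (22, 1)  from 22·(1,0) + (0,1)
step 1: (89, 4)  from 4·(22,1) + (1,0)
fundamental: x₁=89, y₁=4  (since 7921 − 495·16 = 1)

89 4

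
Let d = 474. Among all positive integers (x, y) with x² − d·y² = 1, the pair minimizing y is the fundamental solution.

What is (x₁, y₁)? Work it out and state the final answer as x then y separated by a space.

[21; 1,3,2,1,1,…,3,1,42] for √474; ℓ=14 ⇒ convergent index 13
i=0: a=21 ⇒ p=21, q=1
i=1: a=1 ⇒ p=22, q=1
i=2: a=3 ⇒ p=87, q=4
…
i=4: a=1 ⇒ p=283, q=13
…
i=6: a=1 ⇒ p=762, q=35
i=7: a=6 ⇒ p=5051, q=232
…
i=9: a=1 ⇒ p=10864, q=499
…
i=12: a=3 ⇒ p=149331, q=6859
i=13: a=1 ⇒ p=193549, q=8890
→ (193549, 8890).  Check: 193549²=37461215401, 474·8890²=37461215400, difference 1.

193549 8890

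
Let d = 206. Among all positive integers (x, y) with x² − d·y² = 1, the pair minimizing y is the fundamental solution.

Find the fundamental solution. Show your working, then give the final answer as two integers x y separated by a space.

59535 4148

√206 = [14; 2,1,5,14,5,1,2,28, …], period ℓ=8 (even) → k=7
k=0  a_k=14  p_k/q_k = 14/1
k=1  a_k=2  p_k/q_k = 29/2
…
k=3  a_k=5  p_k/q_k = 244/17
k=4  a_k=14  p_k/q_k = 3459/241
k=5  a_k=5  p_k/q_k = 17539/1222
k=6  a_k=1  p_k/q_k = 20998/1463
k=7  a_k=2  p_k/q_k = 59535/4148
→ (59535, 4148).  Check: 59535²=3544416225, 206·4148²=3544416224, difference 1.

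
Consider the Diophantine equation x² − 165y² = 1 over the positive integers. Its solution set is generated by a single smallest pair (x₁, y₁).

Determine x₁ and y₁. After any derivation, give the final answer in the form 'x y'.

1079 84

√165 → a₀=12, period (1,5,2,5,1,24); ℓ=6 even so k=5
a_0=12:  p_0=12·1+0=12,  q_0=12·0+1=1
a_1=1:  p_1=1·12+1=13,  q_1=1·1+0=1
a_2=5:  p_2=5·13+12=77,  q_2=5·1+1=6
a_3=2:  p_3=2·77+13=167,  q_3=2·6+1=13
a_4=5:  p_4=5·167+77=912,  q_4=5·13+6=71
a_5=1:  p_5=1·912+167=1079,  q_5=1·71+13=84
fundamental: x₁=1079, y₁=84  (since 1164241 − 165·7056 = 1)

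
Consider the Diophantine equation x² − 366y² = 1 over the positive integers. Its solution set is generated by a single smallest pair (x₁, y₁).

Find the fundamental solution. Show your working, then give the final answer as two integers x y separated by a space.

907925 47458

d=366: √d = [19; 7,1,1,1,2,12,2,1,1,1,7,38] (ℓ=12, even), read p_11/q_11
step 0: (19, 1)  from 19·(1,0) + (0,1)
…
step 6: (14444, 755)  from 12·(1167,61) + (440,23)
…
step 10: (119053, 6223)  from 1·(74554,3897) + (44499,2326)
step 11: (907925, 47458)  from 7·(119053,6223) + (74554,3897)
→ (907925, 47458).  Check: 907925²=824327805625, 366·47458²=824327805624, difference 1.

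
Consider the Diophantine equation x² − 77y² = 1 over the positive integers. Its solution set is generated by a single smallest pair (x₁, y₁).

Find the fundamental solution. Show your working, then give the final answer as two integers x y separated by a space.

351 40

d=77: √d = [8; 1,3,2,3,1,16] (ℓ=6, even), read p_5/q_5
step 0: (8, 1)  from 8·(1,0) + (0,1)
…
step 4: (272, 31)  from 3·(79,9) + (35,4)
step 5: (351, 40)  from 1·(272,31) + (79,9)
(x₁, y₁) = (351, 40);  351² − 77·40² = 1 ✓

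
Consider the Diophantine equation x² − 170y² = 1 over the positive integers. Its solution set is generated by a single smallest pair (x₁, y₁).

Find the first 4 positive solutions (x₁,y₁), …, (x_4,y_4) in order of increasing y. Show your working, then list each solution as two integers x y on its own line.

√170 = [13; 26, …], period ℓ=1 (odd) → k=1
i=0: a=13 ⇒ p=13, q=1
i=1: a=26 ⇒ p=339, q=26
fundamental: x₁=339, y₁=26  (since 114921 − 170·676 = 1)
(339+26√170)^2 = 229841 + 17628√170
(339+26√170)^3 = 155831859 + 11951758√170
(339+26√170)^4 = 105653770561 + 8103274296√170

339 26
229841 17628
155831859 11951758
105653770561 8103274296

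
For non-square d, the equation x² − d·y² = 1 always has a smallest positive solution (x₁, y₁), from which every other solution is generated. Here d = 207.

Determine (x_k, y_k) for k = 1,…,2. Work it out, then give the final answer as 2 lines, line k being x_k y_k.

√207 → a₀=14, period (2,1,1,2,1,1,2,28); ℓ=8 even so k=7
i=0: a=14 ⇒ p=14, q=1
…
i=6: a=1 ⇒ p=446, q=31
i=7: a=2 ⇒ p=1151, q=80
→ (1151, 80).  Check: 1151²=1324801, 207·80²=1324800, difference 1.
n=2: (1151,80)∘(1151,80) = (1151·1151+207·80·80, 1151·80+80·1151) = (2649601,184160)

1151 80
2649601 184160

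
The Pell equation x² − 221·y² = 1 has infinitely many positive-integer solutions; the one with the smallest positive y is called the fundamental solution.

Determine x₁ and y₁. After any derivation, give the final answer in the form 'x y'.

[14; 1,6,2,6,1,28] for √221; ℓ=6 ⇒ convergent index 5
k=0  a_k=14  p_k/q_k = 14/1
k=1  a_k=1  p_k/q_k = 15/1
k=2  a_k=6  p_k/q_k = 104/7
k=3  a_k=2  p_k/q_k = 223/15
k=4  a_k=6  p_k/q_k = 1442/97
k=5  a_k=1  p_k/q_k = 1665/112
(x₁, y₁) = (1665, 112);  1665² − 221·112² = 1 ✓

1665 112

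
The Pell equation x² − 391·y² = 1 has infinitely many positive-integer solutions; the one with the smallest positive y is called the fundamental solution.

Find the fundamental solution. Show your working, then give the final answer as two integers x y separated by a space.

√391 = [19; 1,3,2,2,1,…,3,1,38, …], period ℓ=16 (even) → k=15
step 0: (19, 1)  from 19·(1,0) + (0,1)
…
step 2: (79, 4)  from 3·(20,1) + (19,1)
…
step 7: (2709, 137)  from 2·(1048,53) + (613,31)
…
step 9: (107747, 5449)  from 2·(52519,2656) + (2709,137)
step 10: (160266, 8105)  from 1·(107747,5449) + (52519,2656)
step 11: (268013, 13554)  from 1·(160266,8105) + (107747,5449)
step 12: (696292, 35213)  from 2·(268013,13554) + (160266,8105)
step 13: (1660597, 83980)  from 2·(696292,35213) + (268013,13554)
step 14: (5678083, 287153)  from 3·(1660597,83980) + (696292,35213)
step 15: (7338680, 371133)  from 1·(5678083,287153) + (1660597,83980)
→ (7338680, 371133).  Check: 7338680²=53856224142400, 391·371133²=53856224142399, difference 1.

7338680 371133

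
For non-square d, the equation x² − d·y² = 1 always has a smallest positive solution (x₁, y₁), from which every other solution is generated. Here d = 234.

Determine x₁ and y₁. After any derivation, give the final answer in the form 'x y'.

5201 340

√234 = [15; 3,2,1,2,1,2,3,30, …], period ℓ=8 (even) → k=7
a_0=15:  p_0=15·1+0=15,  q_0=15·0+1=1
a_1=3:  p_1=3·15+1=46,  q_1=3·1+0=3
a_2=2:  p_2=2·46+15=107,  q_2=2·3+1=7
…
a_5=1:  p_5=1·413+153=566,  q_5=1·27+10=37
a_6=2:  p_6=2·566+413=1545,  q_6=2·37+27=101
a_7=3:  p_7=3·1545+566=5201,  q_7=3·101+37=340
fundamental: x₁=5201, y₁=340  (since 27050401 − 234·115600 = 1)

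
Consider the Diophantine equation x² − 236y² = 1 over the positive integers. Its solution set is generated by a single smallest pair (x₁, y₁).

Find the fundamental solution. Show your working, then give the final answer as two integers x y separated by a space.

561799 36570

[15; 2,1,3,5,1,6,1,5,3,1,2,30] for √236; ℓ=12 ⇒ convergent index 11
i=0: a=15 ⇒ p=15, q=1
i=1: a=2 ⇒ p=31, q=2
i=2: a=1 ⇒ p=46, q=3
i=3: a=3 ⇒ p=169, q=11
i=4: a=5 ⇒ p=891, q=58
i=5: a=1 ⇒ p=1060, q=69
…
i=8: a=5 ⇒ p=48806, q=3177
i=9: a=3 ⇒ p=154729, q=10072
i=10: a=1 ⇒ p=203535, q=13249
i=11: a=2 ⇒ p=561799, q=36570
(x₁, y₁) = (561799, 36570);  561799² − 236·36570² = 1 ✓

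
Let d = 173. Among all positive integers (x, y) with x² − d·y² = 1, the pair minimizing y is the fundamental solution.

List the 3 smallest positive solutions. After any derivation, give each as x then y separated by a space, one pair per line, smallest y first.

2499849 190060
12498490045601 950242601880
62488675684008728649 4750926036134042180

√173 → a₀=13, period (6,1,1,6,26); ℓ=5 odd so k=9
k=0  a_k=13  p_k/q_k = 13/1
k=1  a_k=6  p_k/q_k = 79/6
k=2  a_k=1  p_k/q_k = 92/7
…
k=6  a_k=6  p_k/q_k = 176552/13423
…
k=8  a_k=1  p_k/q_k = 382343/29069
k=9  a_k=6  p_k/q_k = 2499849/190060
→ (2499849, 190060).  Check: 2499849²=6249245022801, 173·190060²=6249245022800, difference 1.
(2499849+190060√173)^2 = 12498490045601 + 950242601880√173
(2499849+190060√173)^3 = 62488675684008728649 + 4750926036134042180√173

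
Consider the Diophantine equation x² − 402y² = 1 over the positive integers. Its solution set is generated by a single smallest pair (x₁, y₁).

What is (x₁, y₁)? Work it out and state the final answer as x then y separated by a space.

[20; 20,40] for √402; ℓ=2 ⇒ convergent index 1
step 0: (20, 1)  from 20·(1,0) + (0,1)
step 1: (401, 20)  from 20·(20,1) + (1,0)
→ (401, 20).  Check: 401²=160801, 402·20²=160800, difference 1.

401 20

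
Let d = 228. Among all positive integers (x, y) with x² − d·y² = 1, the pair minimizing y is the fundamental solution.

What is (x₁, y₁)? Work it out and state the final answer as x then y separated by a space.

[15; 10,30] for √228; ℓ=2 ⇒ convergent index 1
step 0: (15, 1)  from 15·(1,0) + (0,1)
step 1: (151, 10)  from 10·(15,1) + (1,0)
fundamental: x₁=151, y₁=10  (since 22801 − 228·100 = 1)

151 10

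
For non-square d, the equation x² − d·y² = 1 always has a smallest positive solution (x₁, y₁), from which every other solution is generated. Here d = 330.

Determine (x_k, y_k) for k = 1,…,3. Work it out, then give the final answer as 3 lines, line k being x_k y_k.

109 6
23761 1308
5179789 285138

√330 → a₀=18, period (6,36); ℓ=2 even so k=1
a_0=18:  p_0=18·1+0=18,  q_0=18·0+1=1
a_1=6:  p_1=6·18+1=109,  q_1=6·1+0=6
→ (109, 6).  Check: 109²=11881, 330·6²=11880, difference 1.
(x_2, y_2) = (109·109 + 330·6·6, 109·6 + 6·109) = (23761, 1308)
(x_3, y_3) = (109·23761 + 330·6·1308, 109·1308 + 6·23761) = (5179789, 285138)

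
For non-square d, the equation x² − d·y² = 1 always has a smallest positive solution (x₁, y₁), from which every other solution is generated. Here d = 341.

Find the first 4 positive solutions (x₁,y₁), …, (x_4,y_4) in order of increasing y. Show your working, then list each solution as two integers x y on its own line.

√341 → a₀=18, period (2,6,1,8,2,…,6,2,36); ℓ=14 even so k=13
i=0: a=18 ⇒ p=18, q=1
…
i=3: a=1 ⇒ p=277, q=15
…
i=7: a=2 ⇒ p=20479, q=1109
…
i=9: a=2 ⇒ p=76727, q=4155
…
i=12: a=6 ⇒ p=4953942, q=268271
i=13: a=2 ⇒ p=10626551, q=575460
(x₁, y₁) = (10626551, 575460);  10626551² − 341·575460² = 1 ✓
(x_2, y_2) = (10626551·10626551 + 341·575460·575460, 10626551·575460 + 575460·10626551) = (225847172311201, 12230310076920)
(x_3, y_3) = (10626551·225847172311201 + 341·575460·12230310076920, 10626551·12230310076920 + 575460·225847172311201) = (4799952989541519968951, 259932027556408030380)
(x_4, y_4) = (10626551·4799952989541519968951 + 341·575460·259932027556408030380, 10626551·259932027556408030380 + 575460·4799952989541519968951) = (102013890481930631287980124801, 5524361894723138392975161840)

10626551 575460
225847172311201 12230310076920
4799952989541519968951 259932027556408030380
102013890481930631287980124801 5524361894723138392975161840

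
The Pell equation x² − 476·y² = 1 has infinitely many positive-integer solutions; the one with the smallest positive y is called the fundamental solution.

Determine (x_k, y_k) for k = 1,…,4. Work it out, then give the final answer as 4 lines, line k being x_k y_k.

28799 1320
1658764801 76029360
95541534979199 4379139075960
5503001330073139201 252229652421114720

[21; 1,4,2,10,2,4,1,42] for √476; ℓ=8 ⇒ convergent index 7
i=0: a=21 ⇒ p=21, q=1
…
i=2: a=4 ⇒ p=109, q=5
…
i=4: a=10 ⇒ p=2509, q=115
…
i=6: a=4 ⇒ p=23541, q=1079
i=7: a=1 ⇒ p=28799, q=1320
→ (28799, 1320).  Check: 28799²=829382401, 476·1320²=829382400, difference 1.
n=2: (28799,1320)∘(28799,1320) = (28799·28799+476·1320·1320, 28799·1320+1320·28799) = (1658764801,76029360)
n=3: (1658764801,76029360)∘(28799,1320) = (28799·1658764801+476·1320·76029360, 28799·76029360+1320·1658764801) = (95541534979199,4379139075960)
n=4: (95541534979199,4379139075960)∘(28799,1320) = (28799·95541534979199+476·1320·4379139075960, 28799·4379139075960+1320·95541534979199) = (5503001330073139201,252229652421114720)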